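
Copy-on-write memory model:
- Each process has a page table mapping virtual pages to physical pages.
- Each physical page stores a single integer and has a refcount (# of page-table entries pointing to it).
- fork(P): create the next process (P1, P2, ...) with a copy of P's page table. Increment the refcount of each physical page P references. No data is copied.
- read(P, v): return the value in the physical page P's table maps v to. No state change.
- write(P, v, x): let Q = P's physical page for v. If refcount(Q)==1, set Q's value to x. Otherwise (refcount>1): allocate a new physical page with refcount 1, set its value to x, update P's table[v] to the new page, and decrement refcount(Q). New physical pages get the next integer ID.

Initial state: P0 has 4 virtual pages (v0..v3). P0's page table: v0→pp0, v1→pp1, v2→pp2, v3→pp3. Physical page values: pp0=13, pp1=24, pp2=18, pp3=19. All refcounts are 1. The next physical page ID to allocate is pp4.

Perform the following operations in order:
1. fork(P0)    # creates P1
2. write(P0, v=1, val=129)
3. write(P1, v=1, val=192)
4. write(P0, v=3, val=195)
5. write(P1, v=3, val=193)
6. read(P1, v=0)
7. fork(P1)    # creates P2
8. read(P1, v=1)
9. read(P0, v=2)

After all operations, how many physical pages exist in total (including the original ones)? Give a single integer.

Op 1: fork(P0) -> P1. 4 ppages; refcounts: pp0:2 pp1:2 pp2:2 pp3:2
Op 2: write(P0, v1, 129). refcount(pp1)=2>1 -> COPY to pp4. 5 ppages; refcounts: pp0:2 pp1:1 pp2:2 pp3:2 pp4:1
Op 3: write(P1, v1, 192). refcount(pp1)=1 -> write in place. 5 ppages; refcounts: pp0:2 pp1:1 pp2:2 pp3:2 pp4:1
Op 4: write(P0, v3, 195). refcount(pp3)=2>1 -> COPY to pp5. 6 ppages; refcounts: pp0:2 pp1:1 pp2:2 pp3:1 pp4:1 pp5:1
Op 5: write(P1, v3, 193). refcount(pp3)=1 -> write in place. 6 ppages; refcounts: pp0:2 pp1:1 pp2:2 pp3:1 pp4:1 pp5:1
Op 6: read(P1, v0) -> 13. No state change.
Op 7: fork(P1) -> P2. 6 ppages; refcounts: pp0:3 pp1:2 pp2:3 pp3:2 pp4:1 pp5:1
Op 8: read(P1, v1) -> 192. No state change.
Op 9: read(P0, v2) -> 18. No state change.

Answer: 6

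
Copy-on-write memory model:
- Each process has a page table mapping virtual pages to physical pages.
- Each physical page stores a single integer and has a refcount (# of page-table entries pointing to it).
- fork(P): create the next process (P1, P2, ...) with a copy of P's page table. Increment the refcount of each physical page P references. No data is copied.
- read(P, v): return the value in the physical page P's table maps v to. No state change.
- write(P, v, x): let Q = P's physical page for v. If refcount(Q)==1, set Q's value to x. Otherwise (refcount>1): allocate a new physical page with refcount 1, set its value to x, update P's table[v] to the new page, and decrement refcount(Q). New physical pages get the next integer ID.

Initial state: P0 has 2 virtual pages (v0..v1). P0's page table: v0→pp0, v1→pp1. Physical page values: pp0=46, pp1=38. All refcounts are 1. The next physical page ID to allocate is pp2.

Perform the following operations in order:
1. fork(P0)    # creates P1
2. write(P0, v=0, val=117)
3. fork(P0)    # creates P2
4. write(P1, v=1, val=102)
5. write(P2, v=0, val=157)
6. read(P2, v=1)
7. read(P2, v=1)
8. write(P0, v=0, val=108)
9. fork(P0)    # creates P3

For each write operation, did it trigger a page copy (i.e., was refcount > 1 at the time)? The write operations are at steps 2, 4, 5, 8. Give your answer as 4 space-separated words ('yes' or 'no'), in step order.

Op 1: fork(P0) -> P1. 2 ppages; refcounts: pp0:2 pp1:2
Op 2: write(P0, v0, 117). refcount(pp0)=2>1 -> COPY to pp2. 3 ppages; refcounts: pp0:1 pp1:2 pp2:1
Op 3: fork(P0) -> P2. 3 ppages; refcounts: pp0:1 pp1:3 pp2:2
Op 4: write(P1, v1, 102). refcount(pp1)=3>1 -> COPY to pp3. 4 ppages; refcounts: pp0:1 pp1:2 pp2:2 pp3:1
Op 5: write(P2, v0, 157). refcount(pp2)=2>1 -> COPY to pp4. 5 ppages; refcounts: pp0:1 pp1:2 pp2:1 pp3:1 pp4:1
Op 6: read(P2, v1) -> 38. No state change.
Op 7: read(P2, v1) -> 38. No state change.
Op 8: write(P0, v0, 108). refcount(pp2)=1 -> write in place. 5 ppages; refcounts: pp0:1 pp1:2 pp2:1 pp3:1 pp4:1
Op 9: fork(P0) -> P3. 5 ppages; refcounts: pp0:1 pp1:3 pp2:2 pp3:1 pp4:1

yes yes yes no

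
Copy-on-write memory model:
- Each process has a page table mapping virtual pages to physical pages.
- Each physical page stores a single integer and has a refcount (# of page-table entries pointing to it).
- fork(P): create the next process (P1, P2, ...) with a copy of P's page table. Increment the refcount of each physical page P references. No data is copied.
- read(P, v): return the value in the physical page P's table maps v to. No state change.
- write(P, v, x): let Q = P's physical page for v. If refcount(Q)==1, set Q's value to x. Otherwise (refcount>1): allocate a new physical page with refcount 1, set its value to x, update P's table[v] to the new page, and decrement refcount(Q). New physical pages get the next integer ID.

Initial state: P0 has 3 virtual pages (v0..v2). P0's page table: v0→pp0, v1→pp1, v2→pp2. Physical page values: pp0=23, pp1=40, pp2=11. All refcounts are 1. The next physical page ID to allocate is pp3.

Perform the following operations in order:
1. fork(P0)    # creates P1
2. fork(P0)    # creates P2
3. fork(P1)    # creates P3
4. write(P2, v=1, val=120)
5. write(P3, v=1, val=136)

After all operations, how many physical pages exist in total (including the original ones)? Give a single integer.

Op 1: fork(P0) -> P1. 3 ppages; refcounts: pp0:2 pp1:2 pp2:2
Op 2: fork(P0) -> P2. 3 ppages; refcounts: pp0:3 pp1:3 pp2:3
Op 3: fork(P1) -> P3. 3 ppages; refcounts: pp0:4 pp1:4 pp2:4
Op 4: write(P2, v1, 120). refcount(pp1)=4>1 -> COPY to pp3. 4 ppages; refcounts: pp0:4 pp1:3 pp2:4 pp3:1
Op 5: write(P3, v1, 136). refcount(pp1)=3>1 -> COPY to pp4. 5 ppages; refcounts: pp0:4 pp1:2 pp2:4 pp3:1 pp4:1

Answer: 5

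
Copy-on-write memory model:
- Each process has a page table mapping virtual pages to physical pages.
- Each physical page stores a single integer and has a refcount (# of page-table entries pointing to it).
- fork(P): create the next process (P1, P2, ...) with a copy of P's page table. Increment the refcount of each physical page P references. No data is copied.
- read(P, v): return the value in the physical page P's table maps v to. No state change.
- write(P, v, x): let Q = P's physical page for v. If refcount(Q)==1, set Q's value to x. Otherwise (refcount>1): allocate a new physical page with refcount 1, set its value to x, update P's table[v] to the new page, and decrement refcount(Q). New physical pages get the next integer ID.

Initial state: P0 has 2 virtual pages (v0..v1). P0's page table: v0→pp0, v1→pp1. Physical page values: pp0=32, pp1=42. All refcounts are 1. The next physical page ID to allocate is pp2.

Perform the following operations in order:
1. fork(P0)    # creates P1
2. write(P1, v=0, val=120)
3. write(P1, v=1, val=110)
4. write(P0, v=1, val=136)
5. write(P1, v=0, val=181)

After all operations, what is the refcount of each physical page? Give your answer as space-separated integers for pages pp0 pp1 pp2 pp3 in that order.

Answer: 1 1 1 1

Derivation:
Op 1: fork(P0) -> P1. 2 ppages; refcounts: pp0:2 pp1:2
Op 2: write(P1, v0, 120). refcount(pp0)=2>1 -> COPY to pp2. 3 ppages; refcounts: pp0:1 pp1:2 pp2:1
Op 3: write(P1, v1, 110). refcount(pp1)=2>1 -> COPY to pp3. 4 ppages; refcounts: pp0:1 pp1:1 pp2:1 pp3:1
Op 4: write(P0, v1, 136). refcount(pp1)=1 -> write in place. 4 ppages; refcounts: pp0:1 pp1:1 pp2:1 pp3:1
Op 5: write(P1, v0, 181). refcount(pp2)=1 -> write in place. 4 ppages; refcounts: pp0:1 pp1:1 pp2:1 pp3:1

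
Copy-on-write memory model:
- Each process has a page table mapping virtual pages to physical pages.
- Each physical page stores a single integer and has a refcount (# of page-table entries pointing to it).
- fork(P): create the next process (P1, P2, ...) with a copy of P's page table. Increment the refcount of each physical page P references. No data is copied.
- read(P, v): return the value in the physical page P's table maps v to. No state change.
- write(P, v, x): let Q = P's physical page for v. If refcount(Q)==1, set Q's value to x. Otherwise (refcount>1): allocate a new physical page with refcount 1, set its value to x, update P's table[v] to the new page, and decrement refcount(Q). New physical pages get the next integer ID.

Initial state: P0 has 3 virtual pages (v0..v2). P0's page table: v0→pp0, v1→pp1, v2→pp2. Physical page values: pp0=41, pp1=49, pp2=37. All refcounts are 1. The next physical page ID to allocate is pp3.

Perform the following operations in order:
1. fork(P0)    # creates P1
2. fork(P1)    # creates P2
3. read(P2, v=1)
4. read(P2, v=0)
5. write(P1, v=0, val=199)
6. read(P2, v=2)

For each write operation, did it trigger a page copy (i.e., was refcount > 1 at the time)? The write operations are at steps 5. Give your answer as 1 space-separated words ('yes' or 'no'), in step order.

Op 1: fork(P0) -> P1. 3 ppages; refcounts: pp0:2 pp1:2 pp2:2
Op 2: fork(P1) -> P2. 3 ppages; refcounts: pp0:3 pp1:3 pp2:3
Op 3: read(P2, v1) -> 49. No state change.
Op 4: read(P2, v0) -> 41. No state change.
Op 5: write(P1, v0, 199). refcount(pp0)=3>1 -> COPY to pp3. 4 ppages; refcounts: pp0:2 pp1:3 pp2:3 pp3:1
Op 6: read(P2, v2) -> 37. No state change.

yes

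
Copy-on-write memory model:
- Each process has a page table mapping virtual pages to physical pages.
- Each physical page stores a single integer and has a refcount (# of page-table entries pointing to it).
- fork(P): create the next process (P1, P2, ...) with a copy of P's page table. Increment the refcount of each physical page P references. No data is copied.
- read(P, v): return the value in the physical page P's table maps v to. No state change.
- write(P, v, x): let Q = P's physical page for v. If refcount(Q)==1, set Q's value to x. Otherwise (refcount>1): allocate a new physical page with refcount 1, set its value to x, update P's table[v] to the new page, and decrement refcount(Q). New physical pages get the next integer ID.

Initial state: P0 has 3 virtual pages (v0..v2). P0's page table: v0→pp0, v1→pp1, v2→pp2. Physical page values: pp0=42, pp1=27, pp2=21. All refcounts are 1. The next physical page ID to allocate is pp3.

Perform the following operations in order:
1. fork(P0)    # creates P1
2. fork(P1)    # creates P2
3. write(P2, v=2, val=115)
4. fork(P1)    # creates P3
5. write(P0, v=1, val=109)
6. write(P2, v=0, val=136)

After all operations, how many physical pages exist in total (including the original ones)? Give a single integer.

Answer: 6

Derivation:
Op 1: fork(P0) -> P1. 3 ppages; refcounts: pp0:2 pp1:2 pp2:2
Op 2: fork(P1) -> P2. 3 ppages; refcounts: pp0:3 pp1:3 pp2:3
Op 3: write(P2, v2, 115). refcount(pp2)=3>1 -> COPY to pp3. 4 ppages; refcounts: pp0:3 pp1:3 pp2:2 pp3:1
Op 4: fork(P1) -> P3. 4 ppages; refcounts: pp0:4 pp1:4 pp2:3 pp3:1
Op 5: write(P0, v1, 109). refcount(pp1)=4>1 -> COPY to pp4. 5 ppages; refcounts: pp0:4 pp1:3 pp2:3 pp3:1 pp4:1
Op 6: write(P2, v0, 136). refcount(pp0)=4>1 -> COPY to pp5. 6 ppages; refcounts: pp0:3 pp1:3 pp2:3 pp3:1 pp4:1 pp5:1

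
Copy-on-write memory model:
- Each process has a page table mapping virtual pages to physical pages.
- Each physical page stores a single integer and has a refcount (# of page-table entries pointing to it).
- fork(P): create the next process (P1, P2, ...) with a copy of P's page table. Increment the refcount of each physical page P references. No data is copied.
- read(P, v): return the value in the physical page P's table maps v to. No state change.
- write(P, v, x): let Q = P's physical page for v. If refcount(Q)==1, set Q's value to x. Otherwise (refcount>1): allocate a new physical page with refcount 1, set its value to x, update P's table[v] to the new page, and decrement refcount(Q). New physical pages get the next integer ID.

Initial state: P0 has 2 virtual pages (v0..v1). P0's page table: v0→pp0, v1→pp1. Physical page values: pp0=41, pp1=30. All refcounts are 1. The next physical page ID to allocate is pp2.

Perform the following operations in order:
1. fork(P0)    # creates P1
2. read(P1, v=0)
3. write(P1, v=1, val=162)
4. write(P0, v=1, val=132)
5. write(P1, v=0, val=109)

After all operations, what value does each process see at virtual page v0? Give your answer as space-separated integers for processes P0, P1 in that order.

Op 1: fork(P0) -> P1. 2 ppages; refcounts: pp0:2 pp1:2
Op 2: read(P1, v0) -> 41. No state change.
Op 3: write(P1, v1, 162). refcount(pp1)=2>1 -> COPY to pp2. 3 ppages; refcounts: pp0:2 pp1:1 pp2:1
Op 4: write(P0, v1, 132). refcount(pp1)=1 -> write in place. 3 ppages; refcounts: pp0:2 pp1:1 pp2:1
Op 5: write(P1, v0, 109). refcount(pp0)=2>1 -> COPY to pp3. 4 ppages; refcounts: pp0:1 pp1:1 pp2:1 pp3:1
P0: v0 -> pp0 = 41
P1: v0 -> pp3 = 109

Answer: 41 109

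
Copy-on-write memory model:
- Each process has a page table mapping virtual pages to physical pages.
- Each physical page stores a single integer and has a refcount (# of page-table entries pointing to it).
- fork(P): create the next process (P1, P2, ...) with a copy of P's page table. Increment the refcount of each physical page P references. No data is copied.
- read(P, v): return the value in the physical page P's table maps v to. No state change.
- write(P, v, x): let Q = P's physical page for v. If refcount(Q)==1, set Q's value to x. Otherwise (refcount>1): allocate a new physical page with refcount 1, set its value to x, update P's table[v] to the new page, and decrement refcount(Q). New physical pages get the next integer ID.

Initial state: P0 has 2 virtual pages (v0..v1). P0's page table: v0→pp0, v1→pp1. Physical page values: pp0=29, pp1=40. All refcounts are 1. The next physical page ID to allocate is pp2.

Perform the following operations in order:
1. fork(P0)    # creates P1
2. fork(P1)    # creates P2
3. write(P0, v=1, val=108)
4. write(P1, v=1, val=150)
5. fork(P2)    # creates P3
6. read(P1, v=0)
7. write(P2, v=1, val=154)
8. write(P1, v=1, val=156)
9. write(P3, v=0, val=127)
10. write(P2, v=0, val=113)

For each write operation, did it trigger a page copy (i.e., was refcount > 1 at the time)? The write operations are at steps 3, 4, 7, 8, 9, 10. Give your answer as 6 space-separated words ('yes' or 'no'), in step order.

Op 1: fork(P0) -> P1. 2 ppages; refcounts: pp0:2 pp1:2
Op 2: fork(P1) -> P2. 2 ppages; refcounts: pp0:3 pp1:3
Op 3: write(P0, v1, 108). refcount(pp1)=3>1 -> COPY to pp2. 3 ppages; refcounts: pp0:3 pp1:2 pp2:1
Op 4: write(P1, v1, 150). refcount(pp1)=2>1 -> COPY to pp3. 4 ppages; refcounts: pp0:3 pp1:1 pp2:1 pp3:1
Op 5: fork(P2) -> P3. 4 ppages; refcounts: pp0:4 pp1:2 pp2:1 pp3:1
Op 6: read(P1, v0) -> 29. No state change.
Op 7: write(P2, v1, 154). refcount(pp1)=2>1 -> COPY to pp4. 5 ppages; refcounts: pp0:4 pp1:1 pp2:1 pp3:1 pp4:1
Op 8: write(P1, v1, 156). refcount(pp3)=1 -> write in place. 5 ppages; refcounts: pp0:4 pp1:1 pp2:1 pp3:1 pp4:1
Op 9: write(P3, v0, 127). refcount(pp0)=4>1 -> COPY to pp5. 6 ppages; refcounts: pp0:3 pp1:1 pp2:1 pp3:1 pp4:1 pp5:1
Op 10: write(P2, v0, 113). refcount(pp0)=3>1 -> COPY to pp6. 7 ppages; refcounts: pp0:2 pp1:1 pp2:1 pp3:1 pp4:1 pp5:1 pp6:1

yes yes yes no yes yes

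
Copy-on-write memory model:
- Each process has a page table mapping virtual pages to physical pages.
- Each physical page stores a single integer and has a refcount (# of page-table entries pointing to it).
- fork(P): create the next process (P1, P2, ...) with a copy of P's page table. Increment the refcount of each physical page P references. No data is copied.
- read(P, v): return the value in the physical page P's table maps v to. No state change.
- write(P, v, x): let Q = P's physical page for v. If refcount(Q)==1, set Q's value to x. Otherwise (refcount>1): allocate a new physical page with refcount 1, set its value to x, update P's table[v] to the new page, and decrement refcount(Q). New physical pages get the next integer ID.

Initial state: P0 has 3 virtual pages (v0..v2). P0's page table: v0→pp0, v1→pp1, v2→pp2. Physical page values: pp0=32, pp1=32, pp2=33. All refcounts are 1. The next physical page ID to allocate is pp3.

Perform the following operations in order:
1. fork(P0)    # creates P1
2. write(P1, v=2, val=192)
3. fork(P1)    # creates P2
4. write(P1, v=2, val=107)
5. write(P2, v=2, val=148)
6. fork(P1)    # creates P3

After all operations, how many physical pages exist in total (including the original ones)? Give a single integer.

Op 1: fork(P0) -> P1. 3 ppages; refcounts: pp0:2 pp1:2 pp2:2
Op 2: write(P1, v2, 192). refcount(pp2)=2>1 -> COPY to pp3. 4 ppages; refcounts: pp0:2 pp1:2 pp2:1 pp3:1
Op 3: fork(P1) -> P2. 4 ppages; refcounts: pp0:3 pp1:3 pp2:1 pp3:2
Op 4: write(P1, v2, 107). refcount(pp3)=2>1 -> COPY to pp4. 5 ppages; refcounts: pp0:3 pp1:3 pp2:1 pp3:1 pp4:1
Op 5: write(P2, v2, 148). refcount(pp3)=1 -> write in place. 5 ppages; refcounts: pp0:3 pp1:3 pp2:1 pp3:1 pp4:1
Op 6: fork(P1) -> P3. 5 ppages; refcounts: pp0:4 pp1:4 pp2:1 pp3:1 pp4:2

Answer: 5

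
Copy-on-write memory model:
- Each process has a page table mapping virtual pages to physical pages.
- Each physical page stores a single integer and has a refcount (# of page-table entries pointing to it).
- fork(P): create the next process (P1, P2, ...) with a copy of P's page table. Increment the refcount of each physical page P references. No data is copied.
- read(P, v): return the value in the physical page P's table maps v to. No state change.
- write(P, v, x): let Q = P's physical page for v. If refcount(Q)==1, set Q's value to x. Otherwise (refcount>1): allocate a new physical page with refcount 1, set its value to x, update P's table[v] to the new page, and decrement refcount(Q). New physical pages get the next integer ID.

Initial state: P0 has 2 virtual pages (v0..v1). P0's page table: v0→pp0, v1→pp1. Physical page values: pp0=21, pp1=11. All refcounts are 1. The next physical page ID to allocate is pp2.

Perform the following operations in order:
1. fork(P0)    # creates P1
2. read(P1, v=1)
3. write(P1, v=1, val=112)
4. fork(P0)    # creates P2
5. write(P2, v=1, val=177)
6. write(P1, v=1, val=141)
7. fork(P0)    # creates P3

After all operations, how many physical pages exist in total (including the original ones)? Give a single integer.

Op 1: fork(P0) -> P1. 2 ppages; refcounts: pp0:2 pp1:2
Op 2: read(P1, v1) -> 11. No state change.
Op 3: write(P1, v1, 112). refcount(pp1)=2>1 -> COPY to pp2. 3 ppages; refcounts: pp0:2 pp1:1 pp2:1
Op 4: fork(P0) -> P2. 3 ppages; refcounts: pp0:3 pp1:2 pp2:1
Op 5: write(P2, v1, 177). refcount(pp1)=2>1 -> COPY to pp3. 4 ppages; refcounts: pp0:3 pp1:1 pp2:1 pp3:1
Op 6: write(P1, v1, 141). refcount(pp2)=1 -> write in place. 4 ppages; refcounts: pp0:3 pp1:1 pp2:1 pp3:1
Op 7: fork(P0) -> P3. 4 ppages; refcounts: pp0:4 pp1:2 pp2:1 pp3:1

Answer: 4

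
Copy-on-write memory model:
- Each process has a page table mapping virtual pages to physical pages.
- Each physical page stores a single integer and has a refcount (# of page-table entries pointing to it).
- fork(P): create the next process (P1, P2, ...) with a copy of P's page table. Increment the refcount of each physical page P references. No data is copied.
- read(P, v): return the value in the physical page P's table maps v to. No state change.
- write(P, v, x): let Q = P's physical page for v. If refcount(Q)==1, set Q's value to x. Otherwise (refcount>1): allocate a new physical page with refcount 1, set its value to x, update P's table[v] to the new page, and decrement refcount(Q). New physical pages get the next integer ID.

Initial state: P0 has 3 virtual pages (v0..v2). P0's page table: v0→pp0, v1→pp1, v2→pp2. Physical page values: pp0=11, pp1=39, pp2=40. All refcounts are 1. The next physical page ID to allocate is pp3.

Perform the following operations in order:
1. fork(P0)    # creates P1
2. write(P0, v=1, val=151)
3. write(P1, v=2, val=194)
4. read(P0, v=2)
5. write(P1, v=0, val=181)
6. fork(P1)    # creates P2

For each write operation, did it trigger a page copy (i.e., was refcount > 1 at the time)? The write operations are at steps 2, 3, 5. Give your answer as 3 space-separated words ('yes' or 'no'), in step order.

Op 1: fork(P0) -> P1. 3 ppages; refcounts: pp0:2 pp1:2 pp2:2
Op 2: write(P0, v1, 151). refcount(pp1)=2>1 -> COPY to pp3. 4 ppages; refcounts: pp0:2 pp1:1 pp2:2 pp3:1
Op 3: write(P1, v2, 194). refcount(pp2)=2>1 -> COPY to pp4. 5 ppages; refcounts: pp0:2 pp1:1 pp2:1 pp3:1 pp4:1
Op 4: read(P0, v2) -> 40. No state change.
Op 5: write(P1, v0, 181). refcount(pp0)=2>1 -> COPY to pp5. 6 ppages; refcounts: pp0:1 pp1:1 pp2:1 pp3:1 pp4:1 pp5:1
Op 6: fork(P1) -> P2. 6 ppages; refcounts: pp0:1 pp1:2 pp2:1 pp3:1 pp4:2 pp5:2

yes yes yes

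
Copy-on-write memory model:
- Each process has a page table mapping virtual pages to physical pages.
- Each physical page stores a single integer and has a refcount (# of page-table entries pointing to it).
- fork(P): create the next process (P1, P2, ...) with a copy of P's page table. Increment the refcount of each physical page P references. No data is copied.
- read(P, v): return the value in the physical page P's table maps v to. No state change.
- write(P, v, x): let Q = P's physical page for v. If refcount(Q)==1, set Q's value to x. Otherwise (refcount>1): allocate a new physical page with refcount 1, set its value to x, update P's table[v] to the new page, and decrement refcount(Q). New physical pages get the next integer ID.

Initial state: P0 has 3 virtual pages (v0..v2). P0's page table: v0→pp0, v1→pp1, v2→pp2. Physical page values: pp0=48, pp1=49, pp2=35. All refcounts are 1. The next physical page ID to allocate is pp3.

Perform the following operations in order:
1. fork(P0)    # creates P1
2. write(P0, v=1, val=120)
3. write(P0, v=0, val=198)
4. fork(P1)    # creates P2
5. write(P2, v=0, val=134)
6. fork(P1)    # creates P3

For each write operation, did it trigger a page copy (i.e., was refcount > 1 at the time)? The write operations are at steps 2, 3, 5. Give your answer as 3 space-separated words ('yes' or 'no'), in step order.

Op 1: fork(P0) -> P1. 3 ppages; refcounts: pp0:2 pp1:2 pp2:2
Op 2: write(P0, v1, 120). refcount(pp1)=2>1 -> COPY to pp3. 4 ppages; refcounts: pp0:2 pp1:1 pp2:2 pp3:1
Op 3: write(P0, v0, 198). refcount(pp0)=2>1 -> COPY to pp4. 5 ppages; refcounts: pp0:1 pp1:1 pp2:2 pp3:1 pp4:1
Op 4: fork(P1) -> P2. 5 ppages; refcounts: pp0:2 pp1:2 pp2:3 pp3:1 pp4:1
Op 5: write(P2, v0, 134). refcount(pp0)=2>1 -> COPY to pp5. 6 ppages; refcounts: pp0:1 pp1:2 pp2:3 pp3:1 pp4:1 pp5:1
Op 6: fork(P1) -> P3. 6 ppages; refcounts: pp0:2 pp1:3 pp2:4 pp3:1 pp4:1 pp5:1

yes yes yes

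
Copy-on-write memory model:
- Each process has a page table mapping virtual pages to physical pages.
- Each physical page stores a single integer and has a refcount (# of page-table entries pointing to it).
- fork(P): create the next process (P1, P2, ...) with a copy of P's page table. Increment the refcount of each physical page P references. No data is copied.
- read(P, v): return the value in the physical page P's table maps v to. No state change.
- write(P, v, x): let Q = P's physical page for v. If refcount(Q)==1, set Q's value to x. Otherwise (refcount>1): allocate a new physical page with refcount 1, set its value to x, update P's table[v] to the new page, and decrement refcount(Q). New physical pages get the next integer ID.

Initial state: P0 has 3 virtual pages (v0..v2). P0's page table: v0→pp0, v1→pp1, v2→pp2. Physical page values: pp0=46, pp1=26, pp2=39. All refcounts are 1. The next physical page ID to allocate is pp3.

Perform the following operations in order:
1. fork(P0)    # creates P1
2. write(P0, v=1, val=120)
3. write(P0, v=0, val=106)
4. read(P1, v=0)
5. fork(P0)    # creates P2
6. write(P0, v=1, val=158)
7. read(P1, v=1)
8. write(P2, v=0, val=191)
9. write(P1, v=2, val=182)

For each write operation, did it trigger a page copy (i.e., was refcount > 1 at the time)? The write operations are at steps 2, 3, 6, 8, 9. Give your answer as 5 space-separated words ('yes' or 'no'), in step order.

Op 1: fork(P0) -> P1. 3 ppages; refcounts: pp0:2 pp1:2 pp2:2
Op 2: write(P0, v1, 120). refcount(pp1)=2>1 -> COPY to pp3. 4 ppages; refcounts: pp0:2 pp1:1 pp2:2 pp3:1
Op 3: write(P0, v0, 106). refcount(pp0)=2>1 -> COPY to pp4. 5 ppages; refcounts: pp0:1 pp1:1 pp2:2 pp3:1 pp4:1
Op 4: read(P1, v0) -> 46. No state change.
Op 5: fork(P0) -> P2. 5 ppages; refcounts: pp0:1 pp1:1 pp2:3 pp3:2 pp4:2
Op 6: write(P0, v1, 158). refcount(pp3)=2>1 -> COPY to pp5. 6 ppages; refcounts: pp0:1 pp1:1 pp2:3 pp3:1 pp4:2 pp5:1
Op 7: read(P1, v1) -> 26. No state change.
Op 8: write(P2, v0, 191). refcount(pp4)=2>1 -> COPY to pp6. 7 ppages; refcounts: pp0:1 pp1:1 pp2:3 pp3:1 pp4:1 pp5:1 pp6:1
Op 9: write(P1, v2, 182). refcount(pp2)=3>1 -> COPY to pp7. 8 ppages; refcounts: pp0:1 pp1:1 pp2:2 pp3:1 pp4:1 pp5:1 pp6:1 pp7:1

yes yes yes yes yes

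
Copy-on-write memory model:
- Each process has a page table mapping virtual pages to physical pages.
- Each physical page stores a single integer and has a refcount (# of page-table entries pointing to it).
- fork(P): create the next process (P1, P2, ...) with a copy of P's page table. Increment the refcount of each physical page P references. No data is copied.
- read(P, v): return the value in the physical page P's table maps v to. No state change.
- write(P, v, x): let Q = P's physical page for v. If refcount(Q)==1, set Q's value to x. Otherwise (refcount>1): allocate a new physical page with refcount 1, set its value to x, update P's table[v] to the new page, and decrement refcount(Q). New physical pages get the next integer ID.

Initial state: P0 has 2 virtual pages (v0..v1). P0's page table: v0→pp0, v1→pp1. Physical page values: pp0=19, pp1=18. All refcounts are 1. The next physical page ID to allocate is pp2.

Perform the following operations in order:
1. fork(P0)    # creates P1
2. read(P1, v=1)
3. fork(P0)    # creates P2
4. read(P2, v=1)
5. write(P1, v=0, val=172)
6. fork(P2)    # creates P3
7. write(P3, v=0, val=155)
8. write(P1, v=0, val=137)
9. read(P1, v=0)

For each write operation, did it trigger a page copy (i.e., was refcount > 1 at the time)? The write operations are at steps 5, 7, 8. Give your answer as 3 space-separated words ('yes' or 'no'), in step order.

Op 1: fork(P0) -> P1. 2 ppages; refcounts: pp0:2 pp1:2
Op 2: read(P1, v1) -> 18. No state change.
Op 3: fork(P0) -> P2. 2 ppages; refcounts: pp0:3 pp1:3
Op 4: read(P2, v1) -> 18. No state change.
Op 5: write(P1, v0, 172). refcount(pp0)=3>1 -> COPY to pp2. 3 ppages; refcounts: pp0:2 pp1:3 pp2:1
Op 6: fork(P2) -> P3. 3 ppages; refcounts: pp0:3 pp1:4 pp2:1
Op 7: write(P3, v0, 155). refcount(pp0)=3>1 -> COPY to pp3. 4 ppages; refcounts: pp0:2 pp1:4 pp2:1 pp3:1
Op 8: write(P1, v0, 137). refcount(pp2)=1 -> write in place. 4 ppages; refcounts: pp0:2 pp1:4 pp2:1 pp3:1
Op 9: read(P1, v0) -> 137. No state change.

yes yes no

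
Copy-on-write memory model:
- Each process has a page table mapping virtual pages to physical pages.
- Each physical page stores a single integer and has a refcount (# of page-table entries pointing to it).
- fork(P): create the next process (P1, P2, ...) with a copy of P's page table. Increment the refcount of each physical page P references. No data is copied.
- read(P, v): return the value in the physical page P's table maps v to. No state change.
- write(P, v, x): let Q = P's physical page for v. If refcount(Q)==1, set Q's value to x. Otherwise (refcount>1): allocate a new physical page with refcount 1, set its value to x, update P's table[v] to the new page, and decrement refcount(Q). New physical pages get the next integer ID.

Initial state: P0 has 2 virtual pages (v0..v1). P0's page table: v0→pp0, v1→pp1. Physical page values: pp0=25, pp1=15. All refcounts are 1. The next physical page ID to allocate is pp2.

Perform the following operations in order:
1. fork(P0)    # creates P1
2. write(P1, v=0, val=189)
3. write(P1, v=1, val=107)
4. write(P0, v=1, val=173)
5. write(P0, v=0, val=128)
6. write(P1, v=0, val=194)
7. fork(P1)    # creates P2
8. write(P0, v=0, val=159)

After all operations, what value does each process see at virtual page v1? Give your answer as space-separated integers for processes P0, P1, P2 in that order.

Answer: 173 107 107

Derivation:
Op 1: fork(P0) -> P1. 2 ppages; refcounts: pp0:2 pp1:2
Op 2: write(P1, v0, 189). refcount(pp0)=2>1 -> COPY to pp2. 3 ppages; refcounts: pp0:1 pp1:2 pp2:1
Op 3: write(P1, v1, 107). refcount(pp1)=2>1 -> COPY to pp3. 4 ppages; refcounts: pp0:1 pp1:1 pp2:1 pp3:1
Op 4: write(P0, v1, 173). refcount(pp1)=1 -> write in place. 4 ppages; refcounts: pp0:1 pp1:1 pp2:1 pp3:1
Op 5: write(P0, v0, 128). refcount(pp0)=1 -> write in place. 4 ppages; refcounts: pp0:1 pp1:1 pp2:1 pp3:1
Op 6: write(P1, v0, 194). refcount(pp2)=1 -> write in place. 4 ppages; refcounts: pp0:1 pp1:1 pp2:1 pp3:1
Op 7: fork(P1) -> P2. 4 ppages; refcounts: pp0:1 pp1:1 pp2:2 pp3:2
Op 8: write(P0, v0, 159). refcount(pp0)=1 -> write in place. 4 ppages; refcounts: pp0:1 pp1:1 pp2:2 pp3:2
P0: v1 -> pp1 = 173
P1: v1 -> pp3 = 107
P2: v1 -> pp3 = 107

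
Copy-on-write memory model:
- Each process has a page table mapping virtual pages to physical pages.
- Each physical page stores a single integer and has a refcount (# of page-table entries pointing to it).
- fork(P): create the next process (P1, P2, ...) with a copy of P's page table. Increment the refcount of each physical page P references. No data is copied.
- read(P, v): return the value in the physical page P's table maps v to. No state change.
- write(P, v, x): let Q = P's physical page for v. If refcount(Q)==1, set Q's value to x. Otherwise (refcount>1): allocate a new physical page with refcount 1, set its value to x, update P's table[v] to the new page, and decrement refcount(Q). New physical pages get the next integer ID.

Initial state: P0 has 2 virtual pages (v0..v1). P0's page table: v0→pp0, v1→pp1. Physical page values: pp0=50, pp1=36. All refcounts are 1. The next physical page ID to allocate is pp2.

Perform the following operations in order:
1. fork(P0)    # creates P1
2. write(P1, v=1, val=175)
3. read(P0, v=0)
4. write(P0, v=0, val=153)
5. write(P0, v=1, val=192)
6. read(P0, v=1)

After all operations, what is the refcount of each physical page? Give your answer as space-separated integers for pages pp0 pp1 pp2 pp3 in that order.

Op 1: fork(P0) -> P1. 2 ppages; refcounts: pp0:2 pp1:2
Op 2: write(P1, v1, 175). refcount(pp1)=2>1 -> COPY to pp2. 3 ppages; refcounts: pp0:2 pp1:1 pp2:1
Op 3: read(P0, v0) -> 50. No state change.
Op 4: write(P0, v0, 153). refcount(pp0)=2>1 -> COPY to pp3. 4 ppages; refcounts: pp0:1 pp1:1 pp2:1 pp3:1
Op 5: write(P0, v1, 192). refcount(pp1)=1 -> write in place. 4 ppages; refcounts: pp0:1 pp1:1 pp2:1 pp3:1
Op 6: read(P0, v1) -> 192. No state change.

Answer: 1 1 1 1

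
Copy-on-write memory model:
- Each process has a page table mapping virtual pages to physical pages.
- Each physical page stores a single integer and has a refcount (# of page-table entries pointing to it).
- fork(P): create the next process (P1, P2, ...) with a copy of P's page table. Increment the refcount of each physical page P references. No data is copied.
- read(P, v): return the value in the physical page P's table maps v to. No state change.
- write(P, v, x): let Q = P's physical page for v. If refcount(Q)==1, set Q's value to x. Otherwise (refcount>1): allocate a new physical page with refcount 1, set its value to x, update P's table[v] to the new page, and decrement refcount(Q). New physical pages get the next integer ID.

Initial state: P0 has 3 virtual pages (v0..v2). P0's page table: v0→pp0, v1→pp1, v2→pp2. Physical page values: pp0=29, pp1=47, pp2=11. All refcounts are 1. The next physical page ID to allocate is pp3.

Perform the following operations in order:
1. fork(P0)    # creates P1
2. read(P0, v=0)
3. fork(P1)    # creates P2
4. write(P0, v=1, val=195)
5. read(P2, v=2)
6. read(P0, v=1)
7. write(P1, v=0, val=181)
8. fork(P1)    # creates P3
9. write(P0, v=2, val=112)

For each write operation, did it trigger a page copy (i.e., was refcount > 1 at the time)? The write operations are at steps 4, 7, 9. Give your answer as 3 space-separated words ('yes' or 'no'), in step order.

Op 1: fork(P0) -> P1. 3 ppages; refcounts: pp0:2 pp1:2 pp2:2
Op 2: read(P0, v0) -> 29. No state change.
Op 3: fork(P1) -> P2. 3 ppages; refcounts: pp0:3 pp1:3 pp2:3
Op 4: write(P0, v1, 195). refcount(pp1)=3>1 -> COPY to pp3. 4 ppages; refcounts: pp0:3 pp1:2 pp2:3 pp3:1
Op 5: read(P2, v2) -> 11. No state change.
Op 6: read(P0, v1) -> 195. No state change.
Op 7: write(P1, v0, 181). refcount(pp0)=3>1 -> COPY to pp4. 5 ppages; refcounts: pp0:2 pp1:2 pp2:3 pp3:1 pp4:1
Op 8: fork(P1) -> P3. 5 ppages; refcounts: pp0:2 pp1:3 pp2:4 pp3:1 pp4:2
Op 9: write(P0, v2, 112). refcount(pp2)=4>1 -> COPY to pp5. 6 ppages; refcounts: pp0:2 pp1:3 pp2:3 pp3:1 pp4:2 pp5:1

yes yes yes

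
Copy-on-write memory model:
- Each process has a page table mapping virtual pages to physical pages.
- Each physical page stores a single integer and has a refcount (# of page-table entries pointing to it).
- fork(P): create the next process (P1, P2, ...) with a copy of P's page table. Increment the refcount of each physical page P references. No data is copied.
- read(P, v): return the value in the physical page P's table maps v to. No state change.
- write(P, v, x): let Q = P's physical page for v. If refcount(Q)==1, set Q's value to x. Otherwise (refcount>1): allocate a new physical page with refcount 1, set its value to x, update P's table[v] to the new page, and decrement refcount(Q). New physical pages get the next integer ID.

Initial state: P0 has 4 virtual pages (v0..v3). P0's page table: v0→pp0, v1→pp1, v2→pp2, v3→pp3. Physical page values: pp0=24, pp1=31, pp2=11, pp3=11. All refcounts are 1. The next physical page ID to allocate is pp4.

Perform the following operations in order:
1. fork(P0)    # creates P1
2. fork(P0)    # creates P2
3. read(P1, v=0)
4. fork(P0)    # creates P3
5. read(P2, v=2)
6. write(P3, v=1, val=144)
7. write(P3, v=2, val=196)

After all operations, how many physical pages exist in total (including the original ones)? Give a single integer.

Op 1: fork(P0) -> P1. 4 ppages; refcounts: pp0:2 pp1:2 pp2:2 pp3:2
Op 2: fork(P0) -> P2. 4 ppages; refcounts: pp0:3 pp1:3 pp2:3 pp3:3
Op 3: read(P1, v0) -> 24. No state change.
Op 4: fork(P0) -> P3. 4 ppages; refcounts: pp0:4 pp1:4 pp2:4 pp3:4
Op 5: read(P2, v2) -> 11. No state change.
Op 6: write(P3, v1, 144). refcount(pp1)=4>1 -> COPY to pp4. 5 ppages; refcounts: pp0:4 pp1:3 pp2:4 pp3:4 pp4:1
Op 7: write(P3, v2, 196). refcount(pp2)=4>1 -> COPY to pp5. 6 ppages; refcounts: pp0:4 pp1:3 pp2:3 pp3:4 pp4:1 pp5:1

Answer: 6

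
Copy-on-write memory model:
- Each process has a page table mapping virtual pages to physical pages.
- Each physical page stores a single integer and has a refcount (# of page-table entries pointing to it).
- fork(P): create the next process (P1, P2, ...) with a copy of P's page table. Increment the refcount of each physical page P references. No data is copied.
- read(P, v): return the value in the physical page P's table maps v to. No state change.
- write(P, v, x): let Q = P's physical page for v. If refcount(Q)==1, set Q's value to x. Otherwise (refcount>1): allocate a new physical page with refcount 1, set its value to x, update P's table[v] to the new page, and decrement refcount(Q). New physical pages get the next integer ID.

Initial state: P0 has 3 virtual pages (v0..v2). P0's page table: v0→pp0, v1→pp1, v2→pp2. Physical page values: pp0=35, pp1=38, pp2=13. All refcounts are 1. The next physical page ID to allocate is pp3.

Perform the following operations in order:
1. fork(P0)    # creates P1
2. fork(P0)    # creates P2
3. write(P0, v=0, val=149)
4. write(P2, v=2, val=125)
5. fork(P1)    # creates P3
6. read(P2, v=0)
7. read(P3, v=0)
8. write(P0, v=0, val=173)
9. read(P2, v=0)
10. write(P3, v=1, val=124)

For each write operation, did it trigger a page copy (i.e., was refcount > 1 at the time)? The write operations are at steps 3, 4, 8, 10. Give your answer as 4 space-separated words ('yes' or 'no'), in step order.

Op 1: fork(P0) -> P1. 3 ppages; refcounts: pp0:2 pp1:2 pp2:2
Op 2: fork(P0) -> P2. 3 ppages; refcounts: pp0:3 pp1:3 pp2:3
Op 3: write(P0, v0, 149). refcount(pp0)=3>1 -> COPY to pp3. 4 ppages; refcounts: pp0:2 pp1:3 pp2:3 pp3:1
Op 4: write(P2, v2, 125). refcount(pp2)=3>1 -> COPY to pp4. 5 ppages; refcounts: pp0:2 pp1:3 pp2:2 pp3:1 pp4:1
Op 5: fork(P1) -> P3. 5 ppages; refcounts: pp0:3 pp1:4 pp2:3 pp3:1 pp4:1
Op 6: read(P2, v0) -> 35. No state change.
Op 7: read(P3, v0) -> 35. No state change.
Op 8: write(P0, v0, 173). refcount(pp3)=1 -> write in place. 5 ppages; refcounts: pp0:3 pp1:4 pp2:3 pp3:1 pp4:1
Op 9: read(P2, v0) -> 35. No state change.
Op 10: write(P3, v1, 124). refcount(pp1)=4>1 -> COPY to pp5. 6 ppages; refcounts: pp0:3 pp1:3 pp2:3 pp3:1 pp4:1 pp5:1

yes yes no yes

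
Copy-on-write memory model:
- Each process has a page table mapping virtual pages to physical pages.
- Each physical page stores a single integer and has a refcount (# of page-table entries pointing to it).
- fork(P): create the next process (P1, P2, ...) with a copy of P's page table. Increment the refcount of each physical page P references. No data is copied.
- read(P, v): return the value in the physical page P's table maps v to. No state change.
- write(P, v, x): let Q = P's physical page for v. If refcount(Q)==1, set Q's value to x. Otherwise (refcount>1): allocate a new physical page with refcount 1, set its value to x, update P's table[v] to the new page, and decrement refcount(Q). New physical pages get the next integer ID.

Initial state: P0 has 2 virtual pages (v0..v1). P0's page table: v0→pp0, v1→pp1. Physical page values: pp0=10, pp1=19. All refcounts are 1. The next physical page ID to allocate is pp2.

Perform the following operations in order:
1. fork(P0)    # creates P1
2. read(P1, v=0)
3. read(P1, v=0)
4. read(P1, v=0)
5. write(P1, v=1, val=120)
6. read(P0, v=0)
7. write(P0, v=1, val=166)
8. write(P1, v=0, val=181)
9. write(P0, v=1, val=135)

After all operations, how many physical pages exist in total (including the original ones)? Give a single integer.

Op 1: fork(P0) -> P1. 2 ppages; refcounts: pp0:2 pp1:2
Op 2: read(P1, v0) -> 10. No state change.
Op 3: read(P1, v0) -> 10. No state change.
Op 4: read(P1, v0) -> 10. No state change.
Op 5: write(P1, v1, 120). refcount(pp1)=2>1 -> COPY to pp2. 3 ppages; refcounts: pp0:2 pp1:1 pp2:1
Op 6: read(P0, v0) -> 10. No state change.
Op 7: write(P0, v1, 166). refcount(pp1)=1 -> write in place. 3 ppages; refcounts: pp0:2 pp1:1 pp2:1
Op 8: write(P1, v0, 181). refcount(pp0)=2>1 -> COPY to pp3. 4 ppages; refcounts: pp0:1 pp1:1 pp2:1 pp3:1
Op 9: write(P0, v1, 135). refcount(pp1)=1 -> write in place. 4 ppages; refcounts: pp0:1 pp1:1 pp2:1 pp3:1

Answer: 4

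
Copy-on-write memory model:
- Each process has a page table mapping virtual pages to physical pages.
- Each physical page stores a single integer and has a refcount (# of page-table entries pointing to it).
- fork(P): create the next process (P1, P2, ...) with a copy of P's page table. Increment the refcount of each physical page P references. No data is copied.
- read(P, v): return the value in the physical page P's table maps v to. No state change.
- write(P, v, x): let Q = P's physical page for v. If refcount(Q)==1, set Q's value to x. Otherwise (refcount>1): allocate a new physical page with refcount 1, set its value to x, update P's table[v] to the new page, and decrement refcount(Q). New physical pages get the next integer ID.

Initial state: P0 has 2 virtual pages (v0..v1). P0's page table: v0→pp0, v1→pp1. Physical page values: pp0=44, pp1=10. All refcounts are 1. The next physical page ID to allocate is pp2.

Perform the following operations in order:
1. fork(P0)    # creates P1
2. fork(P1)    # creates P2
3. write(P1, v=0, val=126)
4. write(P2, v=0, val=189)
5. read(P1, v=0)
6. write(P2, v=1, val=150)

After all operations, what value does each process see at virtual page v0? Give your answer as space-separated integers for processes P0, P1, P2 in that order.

Op 1: fork(P0) -> P1. 2 ppages; refcounts: pp0:2 pp1:2
Op 2: fork(P1) -> P2. 2 ppages; refcounts: pp0:3 pp1:3
Op 3: write(P1, v0, 126). refcount(pp0)=3>1 -> COPY to pp2. 3 ppages; refcounts: pp0:2 pp1:3 pp2:1
Op 4: write(P2, v0, 189). refcount(pp0)=2>1 -> COPY to pp3. 4 ppages; refcounts: pp0:1 pp1:3 pp2:1 pp3:1
Op 5: read(P1, v0) -> 126. No state change.
Op 6: write(P2, v1, 150). refcount(pp1)=3>1 -> COPY to pp4. 5 ppages; refcounts: pp0:1 pp1:2 pp2:1 pp3:1 pp4:1
P0: v0 -> pp0 = 44
P1: v0 -> pp2 = 126
P2: v0 -> pp3 = 189

Answer: 44 126 189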